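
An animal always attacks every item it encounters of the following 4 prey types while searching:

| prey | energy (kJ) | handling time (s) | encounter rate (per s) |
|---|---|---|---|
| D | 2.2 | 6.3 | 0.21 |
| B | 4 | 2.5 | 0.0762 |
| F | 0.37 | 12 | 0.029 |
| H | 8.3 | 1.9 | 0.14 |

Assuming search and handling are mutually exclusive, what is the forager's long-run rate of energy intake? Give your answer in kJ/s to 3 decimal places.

0.620 kJ/s

R = (0.21×2.2 + 0.0762×4 + 0.029×0.37 + 0.14×8.3) / (1 + 0.21×6.3 + 0.0762×2.5 + 0.029×12 + 0.14×1.9) = 1.94/3.127 = 0.6202 kJ/s.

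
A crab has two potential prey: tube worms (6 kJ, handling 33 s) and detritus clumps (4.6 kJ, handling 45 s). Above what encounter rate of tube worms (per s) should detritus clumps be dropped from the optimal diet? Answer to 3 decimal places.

0.039 per s

The zero-one rule: include detritus clumps iff E₂/h₂ > λE₁/(1+λh₁). Equality gives the switch point.
λE₁h₂ = E₂ + λE₂h₁ ⇒ λ = E₂/(E₁h₂ − E₂h₁) = 4.6/(270 − 151.8) = 0.03892 per s.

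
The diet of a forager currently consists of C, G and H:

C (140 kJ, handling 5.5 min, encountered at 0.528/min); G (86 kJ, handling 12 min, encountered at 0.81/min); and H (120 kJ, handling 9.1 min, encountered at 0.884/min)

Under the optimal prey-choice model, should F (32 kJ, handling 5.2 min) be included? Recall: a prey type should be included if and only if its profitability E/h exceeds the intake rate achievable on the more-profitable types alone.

Intake rate on the current diet: R = (0.528×140 + 0.81×86 + 0.884×120) / (1 + 0.528×5.5 + 0.81×12 + 0.884×9.1) = 249.7/21.67 = 11.52 kJ/min.
F: E/h = 32/5.2 = 6.154 kJ/min.
Since 6.154 < R, time spent handling F is better spent searching.

No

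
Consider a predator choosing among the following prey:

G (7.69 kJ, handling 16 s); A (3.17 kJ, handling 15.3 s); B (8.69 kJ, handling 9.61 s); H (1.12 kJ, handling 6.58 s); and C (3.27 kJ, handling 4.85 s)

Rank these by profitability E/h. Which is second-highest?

In descending order of E/h:
B: 8.69/9.61 = 0.904 kJ/s
C: 3.27/4.85 = 0.674 kJ/s
G: 7.69/16 = 0.481 kJ/s
A: 3.17/15.3 = 0.207 kJ/s
H: 1.12/6.58 = 0.17 kJ/s

C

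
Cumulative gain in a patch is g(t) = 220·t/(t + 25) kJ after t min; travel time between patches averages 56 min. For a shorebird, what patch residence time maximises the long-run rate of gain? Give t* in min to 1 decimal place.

37.4 min

Optimal t* satisfies g'(t*) = g(t*)/(T + t*).
g'(t) = 220·25/(t + 25)². Setting 220·25/(t+25)² = 220t/[(t+25)(56+t)] gives 25(56+t) = t(t+25), so t² = 25×56 = 1400.
t* = √1400 = 37.42 min.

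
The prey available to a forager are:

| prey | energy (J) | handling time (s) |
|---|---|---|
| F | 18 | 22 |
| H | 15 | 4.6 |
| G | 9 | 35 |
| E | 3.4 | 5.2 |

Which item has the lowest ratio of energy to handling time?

G

Profitability E/h (J/s): F = 18/22 = 0.818, H = 15/4.6 = 3.26, G = 9/35 = 0.257, E = 3.4/5.2 = 0.654.
Ranked: H > F > E > G.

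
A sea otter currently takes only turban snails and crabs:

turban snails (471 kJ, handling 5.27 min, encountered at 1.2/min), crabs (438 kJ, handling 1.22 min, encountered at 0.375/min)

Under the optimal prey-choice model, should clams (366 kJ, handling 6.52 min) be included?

No

Current rate: (1.2×471 + 0.375×438)/(1 + 1.2×5.27 + 0.375×1.22) = 93.74 kJ/min.
clams: E/h = 366/6.52 = 56.13 kJ/min.
Since 56.13 < R, time spent handling clams is better spent searching.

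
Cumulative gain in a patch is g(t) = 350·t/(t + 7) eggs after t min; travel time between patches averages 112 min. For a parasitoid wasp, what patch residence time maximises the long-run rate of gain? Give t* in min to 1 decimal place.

By the marginal value theorem, leave when the instantaneous gain rate g'(t) equals the habitat-wide average g(t)/(T + t).
g'(t) = 350·7/(t + 7)². Setting 350·7/(t+7)² = 350t/[(t+7)(112+t)] gives 7(112+t) = t(t+7), so t² = 7×112 = 784.
t* = √784 = 28 min.

28.0 min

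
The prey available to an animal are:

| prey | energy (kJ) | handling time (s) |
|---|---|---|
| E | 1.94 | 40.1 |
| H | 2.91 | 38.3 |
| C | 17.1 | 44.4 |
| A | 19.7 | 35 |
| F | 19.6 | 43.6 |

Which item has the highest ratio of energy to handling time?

A

In descending order of E/h:
A: 19.7/35 = 0.563 kJ/s
F: 19.6/43.6 = 0.45 kJ/s
C: 17.1/44.4 = 0.385 kJ/s
H: 2.91/38.3 = 0.076 kJ/s
E: 1.94/40.1 = 0.0484 kJ/s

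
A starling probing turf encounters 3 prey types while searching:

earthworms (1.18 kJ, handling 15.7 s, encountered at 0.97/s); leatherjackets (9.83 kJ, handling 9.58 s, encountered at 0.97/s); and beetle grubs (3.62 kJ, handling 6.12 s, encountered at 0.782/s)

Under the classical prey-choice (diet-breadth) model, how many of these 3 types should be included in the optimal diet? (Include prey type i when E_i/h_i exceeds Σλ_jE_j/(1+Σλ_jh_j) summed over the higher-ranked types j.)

E/h in descending order: leatherjackets 1.03, beetle grubs 0.592, earthworms 0.0752 kJ/s. The optimal diet is the largest prefix of this list for which every included type satisfies E_i/h_i > R on the types above it.
Rate on top 1: 0.9264. beetle grubs: 0.592 < 0.9264 → exclude; stop.
Optimal diet: leatherjackets — 1 of 3 types.

1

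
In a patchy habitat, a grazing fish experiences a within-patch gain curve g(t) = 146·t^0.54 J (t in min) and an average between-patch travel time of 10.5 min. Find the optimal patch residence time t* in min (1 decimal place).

12.3 min

Maximise g(t)/(T+t): set derivative to zero → g'(t)(T+t) = g(t).
g'(t) = 0.54·146·t^-0.46. Setting 0.54·146·t^-0.46 = 146·t^0.54/(10.5+t) gives 0.54(10.5+t) = t, so 0.46·t = 0.54×10.5.
t* = 0.54×10.5/0.46 = 12.33 min.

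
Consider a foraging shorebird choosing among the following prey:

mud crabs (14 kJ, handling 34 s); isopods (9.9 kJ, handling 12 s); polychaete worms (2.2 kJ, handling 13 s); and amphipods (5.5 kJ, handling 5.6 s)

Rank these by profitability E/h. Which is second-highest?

Profitability E/h (kJ/s): mud crabs = 14/34 = 0.412, isopods = 9.9/12 = 0.825, polychaete worms = 2.2/13 = 0.169, amphipods = 5.5/5.6 = 0.982.
Ranked: amphipods > isopods > mud crabs > polychaete worms.

isopods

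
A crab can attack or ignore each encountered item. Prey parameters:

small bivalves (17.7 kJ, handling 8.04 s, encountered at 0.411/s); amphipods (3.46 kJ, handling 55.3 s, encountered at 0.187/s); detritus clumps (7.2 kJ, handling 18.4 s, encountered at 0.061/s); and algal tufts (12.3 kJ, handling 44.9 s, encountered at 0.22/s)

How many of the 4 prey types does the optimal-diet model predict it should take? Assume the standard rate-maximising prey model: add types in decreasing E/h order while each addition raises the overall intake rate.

1

E/h in descending order: small bivalves 2.2, detritus clumps 0.391, algal tufts 0.274, amphipods 0.0626 kJ/s. The optimal diet is the largest prefix of this list for which every included type satisfies E_i/h_i > R on the types above it.
Rate on top 1: 1.69. detritus clumps: 0.391 < 1.69 → exclude; stop.
Optimal diet: small bivalves — 1 of 4 types.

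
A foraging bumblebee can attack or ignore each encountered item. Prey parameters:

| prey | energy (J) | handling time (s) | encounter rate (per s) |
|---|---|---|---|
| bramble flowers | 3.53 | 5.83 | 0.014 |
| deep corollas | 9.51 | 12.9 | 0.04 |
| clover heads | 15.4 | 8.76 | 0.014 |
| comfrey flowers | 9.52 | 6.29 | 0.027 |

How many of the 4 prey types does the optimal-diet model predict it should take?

Profitabilities (E/h, J/s): clover heads 1.76, comfrey flowers 1.51, deep corollas 0.737, bramble flowers 0.605. Add prey in this order while the next type's profitability exceeds the intake rate on those already taken.
Rate on top 1: 0.192. comfrey flowers: 1.51 > 0.192 → include.
Rate on top 2: 0.3657. deep corollas: 0.737 > 0.3657 → include.
Rate on top 3: 0.4717. bramble flowers: 0.605 > 0.4717 → include.
Optimal diet: clover heads, comfrey flowers, deep corollas, bramble flowers — 4 of 4 types.

4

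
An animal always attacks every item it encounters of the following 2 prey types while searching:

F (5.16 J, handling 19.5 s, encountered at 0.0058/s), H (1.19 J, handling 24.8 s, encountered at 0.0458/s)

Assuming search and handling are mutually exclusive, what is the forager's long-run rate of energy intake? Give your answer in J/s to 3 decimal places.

R = (0.0058×5.16 + 0.0458×1.19) / (1 + 0.0058×19.5 + 0.0458×24.8) = 0.08443/2.249 = 0.03754 J/s.

0.038 J/s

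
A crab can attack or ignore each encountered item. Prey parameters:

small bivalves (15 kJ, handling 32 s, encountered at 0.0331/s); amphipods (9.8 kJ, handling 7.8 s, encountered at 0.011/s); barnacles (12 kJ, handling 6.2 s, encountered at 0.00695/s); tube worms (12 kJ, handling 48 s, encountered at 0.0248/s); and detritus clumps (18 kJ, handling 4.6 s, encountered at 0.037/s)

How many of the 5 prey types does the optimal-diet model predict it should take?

3

Profitabilities (E/h, kJ/s): detritus clumps 3.91, barnacles 1.94, amphipods 1.26, small bivalves 0.469, tube worms 0.25. Add prey in this order while the next type's profitability exceeds the intake rate on those already taken.
Rate on top 1: 0.5691. barnacles: 1.94 > 0.5691 → include.
Rate on top 2: 0.6177. amphipods: 1.26 > 0.6177 → include.
Rate on top 3: 0.6598. small bivalves: 0.469 < 0.6598 → exclude; stop.
Optimal diet: detritus clumps, barnacles, amphipods — 3 of 5 types.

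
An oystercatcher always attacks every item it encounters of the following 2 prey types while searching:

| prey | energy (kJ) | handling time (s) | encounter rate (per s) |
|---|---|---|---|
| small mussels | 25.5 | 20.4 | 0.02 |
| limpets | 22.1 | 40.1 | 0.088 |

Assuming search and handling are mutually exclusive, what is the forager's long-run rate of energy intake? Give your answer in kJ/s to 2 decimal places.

0.50 kJ/s

R = (0.02×25.5 + 0.088×22.1) / (1 + 0.02×20.4 + 0.088×40.1) = 2.455/4.937 = 0.4972 kJ/s.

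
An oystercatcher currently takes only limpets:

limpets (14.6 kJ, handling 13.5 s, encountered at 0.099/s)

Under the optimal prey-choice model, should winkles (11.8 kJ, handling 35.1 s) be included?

Current rate: (0.099×14.6)/(1 + 0.099×13.5) = 0.6186 kJ/s.
Profitability of winkles: 11.8/35.1 = 0.3362 kJ/s.
0.3362 < 0.6186, so adding winkles would lower the average — exclude it.

No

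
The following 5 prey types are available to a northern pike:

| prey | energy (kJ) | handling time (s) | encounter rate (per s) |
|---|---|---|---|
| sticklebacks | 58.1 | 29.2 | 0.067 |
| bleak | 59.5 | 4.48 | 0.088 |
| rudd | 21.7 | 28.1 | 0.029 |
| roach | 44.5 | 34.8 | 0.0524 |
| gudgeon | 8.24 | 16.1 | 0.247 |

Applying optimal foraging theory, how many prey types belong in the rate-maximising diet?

1

Profitabilities (E/h, kJ/s): bleak 13.3, sticklebacks 1.99, roach 1.28, rudd 0.772, gudgeon 0.512. Add prey in this order while the next type's profitability exceeds the intake rate on those already taken.
Rate on top 1: 3.755. sticklebacks: 1.99 < 3.755 → exclude; stop.
Optimal diet: bleak — 1 of 5 types.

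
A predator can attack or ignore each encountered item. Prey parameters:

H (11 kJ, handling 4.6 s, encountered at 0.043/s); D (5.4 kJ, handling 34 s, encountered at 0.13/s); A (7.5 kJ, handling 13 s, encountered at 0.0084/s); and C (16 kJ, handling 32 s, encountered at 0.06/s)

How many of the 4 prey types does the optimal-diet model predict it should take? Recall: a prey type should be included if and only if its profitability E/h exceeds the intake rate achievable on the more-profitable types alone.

E/h in descending order: H 2.39, A 0.577, C 0.5, D 0.159 kJ/s. The optimal diet is the largest prefix of this list for which every included type satisfies E_i/h_i > R on the types above it.
Rate on top 1: 0.3949. A: 0.577 > 0.3949 → include.
Rate on top 2: 0.4101. C: 0.5 > 0.4101 → include.
Rate on top 3: 0.4636. D: 0.159 < 0.4636 → exclude; stop.
Optimal diet: H, A, C — 3 of 4 types.

3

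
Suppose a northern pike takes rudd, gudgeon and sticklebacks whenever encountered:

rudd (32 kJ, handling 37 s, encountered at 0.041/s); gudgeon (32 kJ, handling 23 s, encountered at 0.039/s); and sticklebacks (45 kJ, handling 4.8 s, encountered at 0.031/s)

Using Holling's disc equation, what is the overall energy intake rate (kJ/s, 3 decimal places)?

1.110 kJ/s

R = Σλ_iE_i / (1 + Σλ_ih_i)
Numerator: 0.041×32 + 0.039×32 + 0.031×45 = 3.955
Denominator: 1 + 0.041×37 + 0.039×23 + 0.031×4.8 = 3.563
R = 3.955/3.563 = 1.11 kJ/s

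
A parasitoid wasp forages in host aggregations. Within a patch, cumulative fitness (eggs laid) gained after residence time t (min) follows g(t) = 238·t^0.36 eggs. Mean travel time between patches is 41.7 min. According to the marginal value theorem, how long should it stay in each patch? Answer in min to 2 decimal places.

By the marginal value theorem, leave when the instantaneous gain rate g'(t) equals the habitat-wide average g(t)/(T + t).
g'(t) = 0.36·238·t^-0.64. Setting 0.36·238·t^-0.64 = 238·t^0.36/(41.7+t) gives 0.36(41.7+t) = t, so 0.64·t = 0.36×41.7.
t* = 0.36×41.7/0.64 = 23.46 min.

23.46 min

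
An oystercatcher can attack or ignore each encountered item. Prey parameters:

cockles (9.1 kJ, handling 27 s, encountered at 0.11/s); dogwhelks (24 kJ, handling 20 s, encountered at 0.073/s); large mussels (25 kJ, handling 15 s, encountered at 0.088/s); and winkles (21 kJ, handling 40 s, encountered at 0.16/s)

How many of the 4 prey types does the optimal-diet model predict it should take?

2

Profitabilities (E/h, kJ/s): large mussels 1.67, dogwhelks 1.2, winkles 0.525, cockles 0.337. Add prey in this order while the next type's profitability exceeds the intake rate on those already taken.
Rate on top 1: 0.9483. dogwhelks: 1.2 > 0.9483 → include.
Rate on top 2: 1.046. winkles: 0.525 < 1.046 → exclude; stop.
Optimal diet: large mussels, dogwhelks — 2 of 4 types.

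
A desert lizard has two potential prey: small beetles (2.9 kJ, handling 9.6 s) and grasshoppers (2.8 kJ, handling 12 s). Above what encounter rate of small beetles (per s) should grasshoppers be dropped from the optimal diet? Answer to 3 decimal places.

0.354 per s

The zero-one rule: include grasshoppers iff E₂/h₂ > λE₁/(1+λh₁). Equality gives the switch point.
λE₁h₂ = E₂ + λE₂h₁ ⇒ λ = E₂/(E₁h₂ − E₂h₁) = 2.8/(34.8 − 26.88) = 0.3535 per s.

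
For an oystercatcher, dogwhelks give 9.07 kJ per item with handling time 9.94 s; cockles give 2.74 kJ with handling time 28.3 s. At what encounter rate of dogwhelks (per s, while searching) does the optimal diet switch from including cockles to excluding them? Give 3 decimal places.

At the threshold, the rate on dogwhelks alone equals the profitability of cockles: λ·9.07/(1 + λ·9.94) = 2.74/28.3 = 0.09682.
Rearranging, λ(9.07 − 0.09682×9.94) = 0.09682, so λ = 0.09682/8.108 = 0.01194 per s.

0.012 per s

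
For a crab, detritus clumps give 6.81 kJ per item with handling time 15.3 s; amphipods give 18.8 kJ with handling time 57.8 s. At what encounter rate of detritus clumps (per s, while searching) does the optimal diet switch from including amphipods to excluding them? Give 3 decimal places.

At the threshold, the rate on detritus clumps alone equals the profitability of amphipods: λ·6.81/(1 + λ·15.3) = 18.8/57.8 = 0.3253.
Rearranging, λ(6.81 − 0.3253×15.3) = 0.3253, so λ = 0.3253/1.834 = 0.1774 per s.

0.177 per s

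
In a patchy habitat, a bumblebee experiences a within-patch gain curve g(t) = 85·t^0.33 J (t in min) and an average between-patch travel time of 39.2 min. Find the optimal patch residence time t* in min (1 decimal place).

19.3 min

By the marginal value theorem, leave when the instantaneous gain rate g'(t) equals the habitat-wide average g(t)/(T + t).
g'(t) = 0.33·85·t^-0.67. Setting 0.33·85·t^-0.67 = 85·t^0.33/(39.2+t) gives 0.33(39.2+t) = t, so 0.67·t = 0.33×39.2.
t* = 0.33×39.2/0.67 = 19.31 min.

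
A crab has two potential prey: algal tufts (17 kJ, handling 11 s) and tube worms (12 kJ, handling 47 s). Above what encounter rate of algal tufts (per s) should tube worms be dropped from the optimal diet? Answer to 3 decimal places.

At the threshold, the rate on algal tufts alone equals the profitability of tube worms: λ·17/(1 + λ·11) = 12/47 = 0.2553.
Rearranging, λ(17 − 0.2553×11) = 0.2553, so λ = 0.2553/14.19 = 0.01799 per s.

0.018 per s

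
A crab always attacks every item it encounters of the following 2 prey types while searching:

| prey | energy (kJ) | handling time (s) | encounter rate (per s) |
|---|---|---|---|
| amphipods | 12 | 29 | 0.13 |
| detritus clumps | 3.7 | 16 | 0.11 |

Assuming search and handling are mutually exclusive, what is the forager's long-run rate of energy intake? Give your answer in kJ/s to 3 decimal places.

0.301 kJ/s

R = Σλ_iE_i / (1 + Σλ_ih_i)
Numerator: 0.13×12 + 0.11×3.7 = 1.967
Denominator: 1 + 0.13×29 + 0.11×16 = 6.53
R = 1.967/6.53 = 0.3012 kJ/s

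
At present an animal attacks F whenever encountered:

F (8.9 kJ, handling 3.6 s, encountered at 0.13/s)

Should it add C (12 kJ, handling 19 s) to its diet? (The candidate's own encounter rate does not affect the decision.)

No

On F alone, R = ΣλE/(1+Σλh) = 1.157/1.468 = 0.7881 kJ/s.
Profitability of C: 12/19 = 0.6316 kJ/s.
0.6316 < 0.7881, so adding C would lower the average — exclude it.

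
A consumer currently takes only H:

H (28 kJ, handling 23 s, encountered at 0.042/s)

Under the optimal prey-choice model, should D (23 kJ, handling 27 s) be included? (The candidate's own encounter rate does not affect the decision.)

Yes

On H alone, R = ΣλE/(1+Σλh) = 1.176/1.966 = 0.5982 kJ/s.
D: E/h = 23/27 = 0.8519 kJ/s.
0.8519 > 0.5982, so adding D raises the average — include it.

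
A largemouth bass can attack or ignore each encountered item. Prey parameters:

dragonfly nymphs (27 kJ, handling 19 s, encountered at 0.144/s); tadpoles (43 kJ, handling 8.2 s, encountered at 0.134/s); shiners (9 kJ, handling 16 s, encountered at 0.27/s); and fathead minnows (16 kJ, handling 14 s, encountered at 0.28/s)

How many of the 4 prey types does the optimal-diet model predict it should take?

E/h in descending order: tadpoles 5.24, dragonfly nymphs 1.42, fathead minnows 1.14, shiners 0.562 kJ/s. The optimal diet is the largest prefix of this list for which every included type satisfies E_i/h_i > R on the types above it.
Rate on top 1: 2.745. dragonfly nymphs: 1.42 < 2.745 → exclude; stop.
Optimal diet: tadpoles — 1 of 4 types.

1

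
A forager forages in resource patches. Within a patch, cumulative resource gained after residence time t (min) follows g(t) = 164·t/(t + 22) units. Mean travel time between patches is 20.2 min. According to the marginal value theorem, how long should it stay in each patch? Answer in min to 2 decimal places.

Optimal t* satisfies g'(t*) = g(t*)/(T + t*).
g'(t) = 164·22/(t + 22)². Setting 164·22/(t+22)² = 164t/[(t+22)(20.2+t)] gives 22(20.2+t) = t(t+22), so t² = 22×20.2 = 444.4.
t* = √444.4 = 21.08 min.

21.08 min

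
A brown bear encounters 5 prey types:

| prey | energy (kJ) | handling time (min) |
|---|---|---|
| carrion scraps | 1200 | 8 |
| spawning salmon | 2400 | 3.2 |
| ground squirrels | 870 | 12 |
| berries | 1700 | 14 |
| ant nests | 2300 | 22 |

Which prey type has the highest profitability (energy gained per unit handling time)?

Profitability E/h (kJ/min): carrion scraps = 1200/8 = 150, spawning salmon = 2400/3.2 = 750, ground squirrels = 870/12 = 72.5, berries = 1700/14 = 121, ant nests = 2300/22 = 105.
Ranked: spawning salmon > carrion scraps > berries > ant nests > ground squirrels.

spawning salmon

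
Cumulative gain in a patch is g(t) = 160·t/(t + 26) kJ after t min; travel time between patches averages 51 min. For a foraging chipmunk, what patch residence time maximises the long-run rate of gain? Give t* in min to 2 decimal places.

Optimal t* satisfies g'(t*) = g(t*)/(T + t*).
g'(t) = 160·26/(t + 26)². Setting 160·26/(t+26)² = 160t/[(t+26)(51+t)] gives 26(51+t) = t(t+26), so t² = 26×51 = 1326.
t* = √1326 = 36.41 min.

36.41 min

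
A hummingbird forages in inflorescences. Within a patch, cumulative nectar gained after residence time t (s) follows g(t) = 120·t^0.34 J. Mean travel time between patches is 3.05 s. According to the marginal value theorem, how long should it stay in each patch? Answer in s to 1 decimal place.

1.6 s

Maximise g(t)/(T+t): set derivative to zero → g'(t)(T+t) = g(t).
g'(t) = 0.34·120·t^-0.66. Setting 0.34·120·t^-0.66 = 120·t^0.34/(3.05+t) gives 0.34(3.05+t) = t, so 0.66·t = 0.34×3.05.
t* = 0.34×3.05/0.66 = 1.571 s.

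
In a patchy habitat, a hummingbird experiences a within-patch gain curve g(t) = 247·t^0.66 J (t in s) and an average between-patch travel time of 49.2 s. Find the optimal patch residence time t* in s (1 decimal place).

95.5 s

Maximise g(t)/(T+t): set derivative to zero → g'(t)(T+t) = g(t).
g'(t) = 0.66·247·t^-0.34. Setting 0.66·247·t^-0.34 = 247·t^0.66/(49.2+t) gives 0.66(49.2+t) = t, so 0.34·t = 0.66×49.2.
t* = 0.66×49.2/0.34 = 95.51 s.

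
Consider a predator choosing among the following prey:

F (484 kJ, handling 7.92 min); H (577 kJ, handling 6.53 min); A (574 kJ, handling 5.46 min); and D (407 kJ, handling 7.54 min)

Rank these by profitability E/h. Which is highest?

In descending order of E/h:
A: 574/5.46 = 105 kJ/min
H: 577/6.53 = 88.4 kJ/min
F: 484/7.92 = 61.1 kJ/min
D: 407/7.54 = 54 kJ/min

A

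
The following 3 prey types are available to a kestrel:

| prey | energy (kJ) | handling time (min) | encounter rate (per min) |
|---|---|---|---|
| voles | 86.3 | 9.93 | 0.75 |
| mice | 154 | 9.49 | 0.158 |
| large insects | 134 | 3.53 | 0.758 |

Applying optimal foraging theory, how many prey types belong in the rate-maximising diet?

1

Rank by E/h (kJ/min): large insects 38, mice 16.2, voles 8.69. Include each in turn until the next type's E/h falls below the running intake rate.
Rate on top 1: 27.63. mice: 16.2 < 27.63 → exclude; stop.
Optimal diet: large insects — 1 of 3 types.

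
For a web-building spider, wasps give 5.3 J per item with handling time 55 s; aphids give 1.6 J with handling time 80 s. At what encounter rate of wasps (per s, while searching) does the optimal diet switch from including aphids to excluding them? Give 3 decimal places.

The zero-one rule: include aphids iff E₂/h₂ > λE₁/(1+λh₁). Equality gives the switch point.
λE₁h₂ = E₂ + λE₂h₁ ⇒ λ = E₂/(E₁h₂ − E₂h₁) = 1.6/(424 − 88) = 0.004762 per s.

0.005 per s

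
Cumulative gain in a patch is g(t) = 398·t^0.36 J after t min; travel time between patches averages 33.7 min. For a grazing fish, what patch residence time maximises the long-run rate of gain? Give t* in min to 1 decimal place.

19.0 min

Optimal t* satisfies g'(t*) = g(t*)/(T + t*).
g'(t) = 0.36·398·t^-0.64. Setting 0.36·398·t^-0.64 = 398·t^0.36/(33.7+t) gives 0.36(33.7+t) = t, so 0.64·t = 0.36×33.7.
t* = 0.36×33.7/0.64 = 18.96 min.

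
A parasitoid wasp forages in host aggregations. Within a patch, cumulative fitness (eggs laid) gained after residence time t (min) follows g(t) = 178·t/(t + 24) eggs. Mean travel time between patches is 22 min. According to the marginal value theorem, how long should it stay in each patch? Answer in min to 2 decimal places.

By the marginal value theorem, leave when the instantaneous gain rate g'(t) equals the habitat-wide average g(t)/(T + t).
g'(t) = 178·24/(t + 24)². Setting 178·24/(t+24)² = 178t/[(t+24)(22+t)] gives 24(22+t) = t(t+24), so t² = 24×22 = 528.
t* = √528 = 22.98 min.

22.98 min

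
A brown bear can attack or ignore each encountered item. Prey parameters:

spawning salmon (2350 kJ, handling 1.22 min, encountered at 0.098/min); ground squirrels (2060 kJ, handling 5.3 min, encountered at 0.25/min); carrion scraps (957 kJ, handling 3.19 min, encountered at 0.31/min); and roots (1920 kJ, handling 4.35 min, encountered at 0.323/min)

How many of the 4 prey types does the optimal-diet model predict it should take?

E/h in descending order: spawning salmon 1.93e+03, roots 441, ground squirrels 389, carrion scraps 300 kJ/min. The optimal diet is the largest prefix of this list for which every included type satisfies E_i/h_i > R on the types above it.
Rate on top 1: 205.7. roots: 441 > 205.7 → include.
Rate on top 2: 336.9. ground squirrels: 389 > 336.9 → include.
Rate on top 3: 354.7. carrion scraps: 300 < 354.7 → exclude; stop.
Optimal diet: spawning salmon, roots, ground squirrels — 3 of 4 types.

3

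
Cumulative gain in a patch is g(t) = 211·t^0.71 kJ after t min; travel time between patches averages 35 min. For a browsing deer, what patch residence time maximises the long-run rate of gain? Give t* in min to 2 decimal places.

85.69 min

Maximise g(t)/(T+t): set derivative to zero → g'(t)(T+t) = g(t).
g'(t) = 0.71·211·t^-0.29. Setting 0.71·211·t^-0.29 = 211·t^0.71/(35+t) gives 0.71(35+t) = t, so 0.29·t = 0.71×35.
t* = 0.71×35/0.29 = 85.69 min.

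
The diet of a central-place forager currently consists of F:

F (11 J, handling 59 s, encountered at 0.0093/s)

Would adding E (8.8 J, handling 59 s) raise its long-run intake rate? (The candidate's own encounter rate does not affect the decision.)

Intake rate on the current diet: R = (0.0093×11) / (1 + 0.0093×59) = 0.1023/1.549 = 0.06606 J/s.
Profitability of E: 8.8/59 = 0.1492 J/s.
0.1492 > 0.06606, so adding E raises the average — include it.

Yes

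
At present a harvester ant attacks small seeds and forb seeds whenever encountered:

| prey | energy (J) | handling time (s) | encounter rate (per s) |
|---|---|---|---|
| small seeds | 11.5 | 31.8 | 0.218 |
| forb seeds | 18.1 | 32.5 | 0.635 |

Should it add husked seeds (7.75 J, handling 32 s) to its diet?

No

Current rate: (0.218×11.5 + 0.635×18.1)/(1 + 0.218×31.8 + 0.635×32.5) = 0.49 J/s.
husked seeds: E/h = 7.75/32 = 0.2422 J/s.
Since 0.2422 < R, time spent handling husked seeds is better spent searching.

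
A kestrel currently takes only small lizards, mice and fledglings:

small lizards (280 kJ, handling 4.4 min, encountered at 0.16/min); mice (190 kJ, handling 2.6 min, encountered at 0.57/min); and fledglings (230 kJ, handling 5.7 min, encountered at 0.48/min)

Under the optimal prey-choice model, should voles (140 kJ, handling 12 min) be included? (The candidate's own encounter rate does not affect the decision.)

No

Intake rate on the current diet: R = (0.16×280 + 0.57×190 + 0.48×230) / (1 + 0.16×4.4 + 0.57×2.6 + 0.48×5.7) = 263.5/5.922 = 44.5 kJ/min.
voles: E/h = 140/12 = 11.67 kJ/min.
Since 11.67 < R, time spent handling voles is better spent searching.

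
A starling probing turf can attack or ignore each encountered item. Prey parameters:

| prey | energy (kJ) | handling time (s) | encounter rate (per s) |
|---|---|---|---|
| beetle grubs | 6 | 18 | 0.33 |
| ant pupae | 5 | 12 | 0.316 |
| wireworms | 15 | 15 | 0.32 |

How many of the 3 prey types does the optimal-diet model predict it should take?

Rank by E/h (kJ/s): wireworms 1, ant pupae 0.417, beetle grubs 0.333. Include each in turn until the next type's E/h falls below the running intake rate.
Rate on top 1: 0.8276. ant pupae: 0.417 < 0.8276 → exclude; stop.
Optimal diet: wireworms — 1 of 3 types.

1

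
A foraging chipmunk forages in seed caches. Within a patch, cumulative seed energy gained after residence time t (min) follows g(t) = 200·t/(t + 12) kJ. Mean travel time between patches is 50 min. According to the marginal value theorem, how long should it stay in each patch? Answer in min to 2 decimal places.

Maximise g(t)/(T+t): set derivative to zero → g'(t)(T+t) = g(t).
g'(t) = 200·12/(t + 12)². Setting 200·12/(t+12)² = 200t/[(t+12)(50+t)] gives 12(50+t) = t(t+12), so t² = 12×50 = 600.
t* = √600 = 24.49 min.

24.49 min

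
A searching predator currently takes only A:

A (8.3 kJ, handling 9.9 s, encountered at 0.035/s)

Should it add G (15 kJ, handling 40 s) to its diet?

Intake rate on the current diet: R = (0.035×8.3) / (1 + 0.035×9.9) = 0.2905/1.347 = 0.2157 kJ/s.
G: E/h = 15/40 = 0.375 kJ/s.
Since 0.375 > R, including G increases the long-run rate.

Yes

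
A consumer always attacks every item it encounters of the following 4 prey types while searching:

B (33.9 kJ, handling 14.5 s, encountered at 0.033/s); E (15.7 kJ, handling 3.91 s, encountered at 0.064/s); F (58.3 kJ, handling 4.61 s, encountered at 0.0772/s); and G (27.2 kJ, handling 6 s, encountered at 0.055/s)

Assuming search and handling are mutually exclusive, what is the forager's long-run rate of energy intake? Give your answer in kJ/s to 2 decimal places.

R = Σλ_iE_i / (1 + Σλ_ih_i)
Numerator: 0.033×33.9 + 0.064×15.7 + 0.0772×58.3 + 0.055×27.2 = 8.12
Denominator: 1 + 0.033×14.5 + 0.064×3.91 + 0.0772×4.61 + 0.055×6 = 2.415
R = 8.12/2.415 = 3.363 kJ/s

3.36 kJ/s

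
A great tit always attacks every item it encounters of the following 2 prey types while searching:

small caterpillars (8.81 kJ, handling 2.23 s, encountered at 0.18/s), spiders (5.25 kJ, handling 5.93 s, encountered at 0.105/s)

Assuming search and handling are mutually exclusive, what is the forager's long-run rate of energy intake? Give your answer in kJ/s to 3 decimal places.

R = (0.18×8.81 + 0.105×5.25) / (1 + 0.18×2.23 + 0.105×5.93) = 2.137/2.024 = 1.056 kJ/s.

1.056 kJ/s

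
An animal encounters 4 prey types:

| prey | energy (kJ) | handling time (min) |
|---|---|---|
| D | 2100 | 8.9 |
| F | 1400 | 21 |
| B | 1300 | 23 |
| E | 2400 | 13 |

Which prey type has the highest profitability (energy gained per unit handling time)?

D

In descending order of E/h:
D: 2100/8.9 = 236 kJ/min
E: 2400/13 = 185 kJ/min
F: 1400/21 = 66.7 kJ/min
B: 1300/23 = 56.5 kJ/min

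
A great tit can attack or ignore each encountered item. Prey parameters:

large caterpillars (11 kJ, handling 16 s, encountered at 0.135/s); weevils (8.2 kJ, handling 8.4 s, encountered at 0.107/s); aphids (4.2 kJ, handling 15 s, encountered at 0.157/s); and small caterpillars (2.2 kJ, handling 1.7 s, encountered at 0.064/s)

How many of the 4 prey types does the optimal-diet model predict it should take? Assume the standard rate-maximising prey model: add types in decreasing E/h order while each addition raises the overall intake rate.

E/h in descending order: small caterpillars 1.29, weevils 0.976, large caterpillars 0.688, aphids 0.28 kJ/s. The optimal diet is the largest prefix of this list for which every included type satisfies E_i/h_i > R on the types above it.
Rate on top 1: 0.127. weevils: 0.976 > 0.127 → include.
Rate on top 2: 0.5072. large caterpillars: 0.688 > 0.5072 → include.
Rate on top 3: 0.6006. aphids: 0.28 < 0.6006 → exclude; stop.
Optimal diet: small caterpillars, weevils, large caterpillars — 3 of 4 types.

3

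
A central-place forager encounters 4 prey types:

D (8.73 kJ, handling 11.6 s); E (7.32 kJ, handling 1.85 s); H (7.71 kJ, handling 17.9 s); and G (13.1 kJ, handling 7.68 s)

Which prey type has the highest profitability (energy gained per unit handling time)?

E

Profitability E/h (kJ/s): D = 8.73/11.6 = 0.753, E = 7.32/1.85 = 3.96, H = 7.71/17.9 = 0.431, G = 13.1/7.68 = 1.71.
Ranked: E > G > D > H.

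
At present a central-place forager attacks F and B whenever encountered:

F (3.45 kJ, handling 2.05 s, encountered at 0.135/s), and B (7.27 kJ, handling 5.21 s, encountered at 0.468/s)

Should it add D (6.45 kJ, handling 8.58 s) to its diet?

Intake rate on the current diet: R = (0.135×3.45 + 0.468×7.27) / (1 + 0.135×2.05 + 0.468×5.21) = 3.868/3.715 = 1.041 kJ/s.
Profitability of D: 6.45/8.58 = 0.7517 kJ/s.
Since 0.7517 < R, time spent handling D is better spent searching.

No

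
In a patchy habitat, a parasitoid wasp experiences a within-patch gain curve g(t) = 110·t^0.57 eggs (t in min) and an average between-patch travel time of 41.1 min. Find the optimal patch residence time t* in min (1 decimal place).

Maximise g(t)/(T+t): set derivative to zero → g'(t)(T+t) = g(t).
g'(t) = 0.57·110·t^-0.43. Setting 0.57·110·t^-0.43 = 110·t^0.57/(41.1+t) gives 0.57(41.1+t) = t, so 0.43·t = 0.57×41.1.
t* = 0.57×41.1/0.43 = 54.48 min.

54.5 min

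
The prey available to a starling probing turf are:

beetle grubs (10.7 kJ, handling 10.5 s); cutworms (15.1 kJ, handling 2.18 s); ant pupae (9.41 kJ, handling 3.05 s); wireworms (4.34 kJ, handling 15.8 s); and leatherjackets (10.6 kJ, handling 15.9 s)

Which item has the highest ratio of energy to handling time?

cutworms

Profitability E/h (kJ/s): beetle grubs = 10.7/10.5 = 1.02, cutworms = 15.1/2.18 = 6.93, ant pupae = 9.41/3.05 = 3.09, wireworms = 4.34/15.8 = 0.275, leatherjackets = 10.6/15.9 = 0.667.
Ranked: cutworms > ant pupae > beetle grubs > leatherjackets > wireworms.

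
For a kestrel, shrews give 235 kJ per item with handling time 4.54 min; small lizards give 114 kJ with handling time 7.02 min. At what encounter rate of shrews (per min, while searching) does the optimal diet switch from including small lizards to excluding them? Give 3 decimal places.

0.101 per min

At the threshold, the rate on shrews alone equals the profitability of small lizards: λ·235/(1 + λ·4.54) = 114/7.02 = 16.24.
Rearranging, λ(235 − 16.24×4.54) = 16.24, so λ = 16.24/161.3 = 0.1007 per min.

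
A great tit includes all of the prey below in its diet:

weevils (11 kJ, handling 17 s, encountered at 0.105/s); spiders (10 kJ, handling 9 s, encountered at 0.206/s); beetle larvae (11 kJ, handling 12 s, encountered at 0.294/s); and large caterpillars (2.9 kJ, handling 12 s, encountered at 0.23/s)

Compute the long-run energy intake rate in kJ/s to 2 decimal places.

Energy encountered per unit search time: 0.105×11 + 0.206×10 + 0.294×11 + 0.23×2.9 = 7.116 kJ/s.
Handling time per unit search time: 0.105×17 + 0.206×9 + 0.294×12 + 0.23×12 = 9.927.
Rate = 7.116/(1 + 9.927) = 0.6512 kJ/s.

0.65 kJ/s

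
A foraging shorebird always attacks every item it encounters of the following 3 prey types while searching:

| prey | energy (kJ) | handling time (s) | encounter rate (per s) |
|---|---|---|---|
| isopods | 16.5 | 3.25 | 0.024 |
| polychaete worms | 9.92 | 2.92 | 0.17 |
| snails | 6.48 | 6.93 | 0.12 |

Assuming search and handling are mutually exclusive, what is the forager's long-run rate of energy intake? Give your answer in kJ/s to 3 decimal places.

R = Σλ_iE_i / (1 + Σλ_ih_i)
Numerator: 0.024×16.5 + 0.17×9.92 + 0.12×6.48 = 2.86
Denominator: 1 + 0.024×3.25 + 0.17×2.92 + 0.12×6.93 = 2.406
R = 2.86/2.406 = 1.189 kJ/s

1.189 kJ/s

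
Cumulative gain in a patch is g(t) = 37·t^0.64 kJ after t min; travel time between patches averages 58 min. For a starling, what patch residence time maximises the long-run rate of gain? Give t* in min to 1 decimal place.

103.1 min

Optimal t* satisfies g'(t*) = g(t*)/(T + t*).
g'(t) = 0.64·37·t^-0.36. Setting 0.64·37·t^-0.36 = 37·t^0.64/(58+t) gives 0.64(58+t) = t, so 0.36·t = 0.64×58.
t* = 0.64×58/0.36 = 103.1 min.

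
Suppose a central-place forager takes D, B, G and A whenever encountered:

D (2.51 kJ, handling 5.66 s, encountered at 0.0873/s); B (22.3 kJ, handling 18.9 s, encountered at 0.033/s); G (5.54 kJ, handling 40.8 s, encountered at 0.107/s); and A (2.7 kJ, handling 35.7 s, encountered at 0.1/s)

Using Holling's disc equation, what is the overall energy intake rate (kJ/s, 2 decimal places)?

0.18 kJ/s

Energy encountered per unit search time: 0.0873×2.51 + 0.033×22.3 + 0.107×5.54 + 0.1×2.7 = 1.818 kJ/s.
Handling time per unit search time: 0.0873×5.66 + 0.033×18.9 + 0.107×40.8 + 0.1×35.7 = 9.053.
Rate = 1.818/(1 + 9.053) = 0.1808 kJ/s.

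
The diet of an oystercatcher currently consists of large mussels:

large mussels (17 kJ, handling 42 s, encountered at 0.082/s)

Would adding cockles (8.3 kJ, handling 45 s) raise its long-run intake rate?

On large mussels alone, R = ΣλE/(1+Σλh) = 1.394/4.444 = 0.3137 kJ/s.
Profitability of cockles: 8.3/45 = 0.1844 kJ/s.
Since 0.1844 < R, time spent handling cockles is better spent searching.

No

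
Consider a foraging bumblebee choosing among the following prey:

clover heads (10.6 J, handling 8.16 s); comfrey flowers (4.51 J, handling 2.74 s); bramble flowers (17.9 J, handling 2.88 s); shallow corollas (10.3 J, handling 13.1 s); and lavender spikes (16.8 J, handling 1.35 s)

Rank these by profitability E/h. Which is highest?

In descending order of E/h:
lavender spikes: 16.8/1.35 = 12.4 J/s
bramble flowers: 17.9/2.88 = 6.22 J/s
comfrey flowers: 4.51/2.74 = 1.65 J/s
clover heads: 10.6/8.16 = 1.3 J/s
shallow corollas: 10.3/13.1 = 0.786 J/s

lavender spikes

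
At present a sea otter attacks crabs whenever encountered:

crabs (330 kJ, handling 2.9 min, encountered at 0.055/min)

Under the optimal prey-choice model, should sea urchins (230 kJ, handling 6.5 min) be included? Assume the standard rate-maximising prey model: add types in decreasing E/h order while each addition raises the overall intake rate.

Current rate: (0.055×330)/(1 + 0.055×2.9) = 15.65 kJ/min.
sea urchins: E/h = 230/6.5 = 35.38 kJ/min.
Since 35.38 > R, including sea urchins increases the long-run rate.

Yes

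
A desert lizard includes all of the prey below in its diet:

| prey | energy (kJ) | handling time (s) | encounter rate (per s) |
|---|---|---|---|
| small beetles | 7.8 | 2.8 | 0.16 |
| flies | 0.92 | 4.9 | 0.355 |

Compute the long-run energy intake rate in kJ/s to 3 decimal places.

0.494 kJ/s

R = (0.16×7.8 + 0.355×0.92) / (1 + 0.16×2.8 + 0.355×4.9) = 1.575/3.188 = 0.494 kJ/s.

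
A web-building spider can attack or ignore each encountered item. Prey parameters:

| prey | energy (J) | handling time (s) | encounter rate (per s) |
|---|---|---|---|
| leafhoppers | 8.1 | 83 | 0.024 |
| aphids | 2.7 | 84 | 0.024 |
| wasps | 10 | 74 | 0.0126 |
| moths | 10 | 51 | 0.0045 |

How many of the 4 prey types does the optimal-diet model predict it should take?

Rank by E/h (J/s): moths 0.196, wasps 0.135, leafhoppers 0.0976, aphids 0.0321. Include each in turn until the next type's E/h falls below the running intake rate.
Rate on top 1: 0.0366. wasps: 0.135 > 0.0366 → include.
Rate on top 2: 0.0791. leafhoppers: 0.0976 > 0.0791 → include.
Rate on top 3: 0.08797. aphids: 0.0321 < 0.08797 → exclude; stop.
Optimal diet: moths, wasps, leafhoppers — 3 of 4 types.

3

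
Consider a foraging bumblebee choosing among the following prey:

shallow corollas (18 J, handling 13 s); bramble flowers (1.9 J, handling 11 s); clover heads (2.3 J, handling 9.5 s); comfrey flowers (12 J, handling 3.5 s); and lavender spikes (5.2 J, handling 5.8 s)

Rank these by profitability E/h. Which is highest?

Profitability E/h (J/s): shallow corollas = 18/13 = 1.38, bramble flowers = 1.9/11 = 0.173, clover heads = 2.3/9.5 = 0.242, comfrey flowers = 12/3.5 = 3.43, lavender spikes = 5.2/5.8 = 0.897.
Ranked: comfrey flowers > shallow corollas > lavender spikes > clover heads > bramble flowers.

comfrey flowers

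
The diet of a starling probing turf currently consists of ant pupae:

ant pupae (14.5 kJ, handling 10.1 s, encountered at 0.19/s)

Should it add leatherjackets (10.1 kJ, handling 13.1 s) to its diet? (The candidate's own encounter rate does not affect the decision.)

No

On ant pupae alone, R = ΣλE/(1+Σλh) = 2.755/2.919 = 0.9438 kJ/s.
leatherjackets: E/h = 10.1/13.1 = 0.771 kJ/s.
Since 0.771 < R, time spent handling leatherjackets is better spent searching.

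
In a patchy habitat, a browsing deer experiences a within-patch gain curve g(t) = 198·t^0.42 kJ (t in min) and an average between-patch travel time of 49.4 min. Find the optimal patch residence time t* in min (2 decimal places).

35.77 min

By the marginal value theorem, leave when the instantaneous gain rate g'(t) equals the habitat-wide average g(t)/(T + t).
g'(t) = 0.42·198·t^-0.58. Setting 0.42·198·t^-0.58 = 198·t^0.42/(49.4+t) gives 0.42(49.4+t) = t, so 0.58·t = 0.42×49.4.
t* = 0.42×49.4/0.58 = 35.77 min.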